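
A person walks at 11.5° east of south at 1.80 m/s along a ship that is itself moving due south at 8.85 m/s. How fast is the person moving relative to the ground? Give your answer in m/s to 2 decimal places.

10.62 m/s

Taking east as x and north as y: ship velocity = (0.000, -8.850) m/s; person velocity relative to ship = (0.359, -1.764) m/s.
Velocity relative to ground = (0.000, -8.850) + (0.359, -1.764) = (0.359, -10.614) m/s.
Speed = |(0.359, -10.614)| = 10.620 m/s.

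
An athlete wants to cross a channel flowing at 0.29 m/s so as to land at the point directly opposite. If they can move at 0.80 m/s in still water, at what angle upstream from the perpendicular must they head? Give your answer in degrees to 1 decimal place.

21.3°

To cancel the current, the upstream component of the athlete's velocity must equal the flow: 0.80 sin θ = 0.29.
sin θ = 0.29 / 0.80 = 0.3625.
θ = arcsin(0.3625) = 21.254°.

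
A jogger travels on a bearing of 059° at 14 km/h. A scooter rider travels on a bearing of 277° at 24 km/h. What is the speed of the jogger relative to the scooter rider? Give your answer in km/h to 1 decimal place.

Taking east as x and north as y: jogger velocity = (12.000, 7.211) km/h; scooter rider velocity = (-23.821, 2.925) km/h.
Velocity of jogger relative to scooter rider = (12.000, 7.211) − (-23.821, 2.925) = (35.821, 4.286) km/h.
Magnitude = |(35.821, 4.286)| = 36.077 km/h.

36.1 km/h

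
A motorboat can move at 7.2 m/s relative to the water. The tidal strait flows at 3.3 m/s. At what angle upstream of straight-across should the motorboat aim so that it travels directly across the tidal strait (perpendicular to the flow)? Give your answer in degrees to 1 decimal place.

To cancel the current, the upstream component of the motorboat's velocity must equal the flow: 7.2 sin θ = 3.3.
sin θ = 3.3 / 7.2 = 0.4583.
θ = arcsin(0.4583) = 27.280°.

27.3°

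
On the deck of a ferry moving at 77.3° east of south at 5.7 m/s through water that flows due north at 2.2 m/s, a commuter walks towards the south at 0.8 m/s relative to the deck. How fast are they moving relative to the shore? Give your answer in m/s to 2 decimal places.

In east/north components (m/s): commuter relative to ferry = (0.000, -0.800); ferry relative to water = (5.561, -1.253); water relative to ground = (0.000, 2.200).
Sum = (5.561, 0.147) m/s.
Speed = |(5.561, 0.147)| = 5.562 m/s.

5.56 m/s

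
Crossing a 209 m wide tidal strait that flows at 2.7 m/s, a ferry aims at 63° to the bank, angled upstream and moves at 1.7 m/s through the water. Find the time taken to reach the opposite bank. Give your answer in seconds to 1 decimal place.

138.0 s

The component of the ferry's velocity perpendicular to the bank is 1.7 × sin 63° = 1.515 m/s.
The flow acts along the bank and has no component across it.
Time = 209 / 1.515 = 137.980 s.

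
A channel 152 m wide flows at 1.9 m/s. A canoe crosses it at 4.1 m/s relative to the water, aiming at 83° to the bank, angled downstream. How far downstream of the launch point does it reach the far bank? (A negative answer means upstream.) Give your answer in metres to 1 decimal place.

Perpendicular speed = 4.069 m/s; crossing time = 152 / 4.069 = 37.352 s.
Net downstream speed = 2.400 m/s.
Drift = 2.400 × 37.352 = 89.631 m (downstream).

89.6 m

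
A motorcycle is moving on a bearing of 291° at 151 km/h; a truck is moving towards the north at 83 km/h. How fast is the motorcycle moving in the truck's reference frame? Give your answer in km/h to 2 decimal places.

143.90 km/h

Taking east as x and north as y: motorcycle velocity = (-140.971, 54.114) km/h; truck velocity = (0.000, 83.000) km/h.
Velocity of motorcycle relative to truck = (-140.971, 54.114) − (0.000, 83.000) = (-140.971, -28.886) km/h.
Magnitude = |(-140.971, -28.886)| = 143.900 km/h.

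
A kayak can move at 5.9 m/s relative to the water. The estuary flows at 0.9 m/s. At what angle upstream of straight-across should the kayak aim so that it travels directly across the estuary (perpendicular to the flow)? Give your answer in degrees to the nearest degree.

9°

To cancel the current, the upstream component of the kayak's velocity must equal the flow: 5.9 sin θ = 0.9.
sin θ = 0.9 / 5.9 = 0.1525.
θ = arcsin(0.1525) = 8.774°.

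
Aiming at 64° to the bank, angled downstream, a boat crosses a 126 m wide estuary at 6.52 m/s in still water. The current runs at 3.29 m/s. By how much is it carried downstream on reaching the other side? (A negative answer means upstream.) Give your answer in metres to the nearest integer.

132 m

Perpendicular speed = 5.860 m/s; crossing time = 126 / 5.860 = 21.501 s.
Net downstream speed = 6.148 m/s.
Drift = 6.148 × 21.501 = 132.193 m (downstream).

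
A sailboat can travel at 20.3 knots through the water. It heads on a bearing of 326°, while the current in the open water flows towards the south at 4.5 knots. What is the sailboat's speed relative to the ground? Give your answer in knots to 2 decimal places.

16.76 knots

Taking east as x and north as y: velocity relative to the water = (-11.352, 16.829) knots; the water relative to ground = (0.000, -4.500) knots.
Velocity relative to ground = (-11.352, 16.829) + (0.000, -4.500) = (-11.352, 12.329) knots.
Speed = |(-11.352, 12.329)| = 16.759 knots.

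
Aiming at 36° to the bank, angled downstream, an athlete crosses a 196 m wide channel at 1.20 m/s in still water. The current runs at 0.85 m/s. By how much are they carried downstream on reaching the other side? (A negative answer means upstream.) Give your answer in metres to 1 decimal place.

Perpendicular speed = 0.705 m/s; crossing time = 196 / 0.705 = 277.879 s.
Net downstream speed = 1.821 m/s.
Drift = 1.821 × 277.879 = 505.968 m (downstream).

506.0 m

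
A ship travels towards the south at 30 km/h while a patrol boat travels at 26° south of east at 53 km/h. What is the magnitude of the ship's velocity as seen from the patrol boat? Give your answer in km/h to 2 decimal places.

Taking east as x and north as y: ship velocity = (0.000, -30.000) km/h; patrol boat velocity = (47.636, -23.234) km/h.
Velocity of ship relative to patrol boat = (0.000, -30.000) − (47.636, -23.234) = (-47.636, -6.766) km/h.
Magnitude = |(-47.636, -6.766)| = 48.114 km/h.

48.11 km/h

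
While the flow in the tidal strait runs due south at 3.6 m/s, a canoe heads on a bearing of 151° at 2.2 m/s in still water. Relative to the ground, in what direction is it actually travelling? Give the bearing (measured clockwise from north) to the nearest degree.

Taking east as x and north as y: velocity relative to the water = (1.067, -1.924) m/s; the water relative to ground = (0.000, -3.600) m/s.
Velocity relative to ground = (1.067, -1.924) + (0.000, -3.600) = (1.067, -5.524) m/s.
Bearing = atan2(1.07, -5.52) = 169.07° clockwise from north.

169°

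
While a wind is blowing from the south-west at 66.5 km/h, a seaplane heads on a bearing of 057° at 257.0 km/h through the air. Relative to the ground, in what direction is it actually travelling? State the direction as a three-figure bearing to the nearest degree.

Taking east as x and north as y: velocity relative to the air = (215.538, 139.972) km/h; the air relative to ground = (47.023, 47.023) km/h.
Velocity relative to ground = (215.538, 139.972) + (47.023, 47.023) = (262.561, 186.995) km/h.
Bearing = atan2(262.56, 186.99) = 54.54° clockwise from north.

055°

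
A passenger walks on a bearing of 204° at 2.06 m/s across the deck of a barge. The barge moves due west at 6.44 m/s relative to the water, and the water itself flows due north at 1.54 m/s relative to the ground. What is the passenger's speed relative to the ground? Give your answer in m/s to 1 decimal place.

7.3 m/s

In east/north components (m/s): passenger relative to barge = (-0.838, -1.882); barge relative to water = (-6.440, 0.000); water relative to ground = (0.000, 1.540).
Sum = (-7.278, -0.342) m/s.
Speed = |(-7.278, -0.342)| = 7.286 m/s.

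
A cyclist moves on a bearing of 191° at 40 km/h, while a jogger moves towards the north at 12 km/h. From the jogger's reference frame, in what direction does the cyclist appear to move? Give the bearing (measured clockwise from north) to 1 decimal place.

Taking east as x and north as y: cyclist velocity = (-7.632, -39.265) km/h; jogger velocity = (0.000, 12.000) km/h.
Velocity of cyclist relative to jogger = (-7.632, -39.265) − (0.000, 12.000) = (-7.632, -51.265) km/h.
Bearing = atan2(-7.63, -51.27) = 188.47° clockwise from north.

188.5°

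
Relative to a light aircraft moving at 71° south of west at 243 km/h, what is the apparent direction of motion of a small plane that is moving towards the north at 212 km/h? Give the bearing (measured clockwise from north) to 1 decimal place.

Taking east as x and north as y: small plane velocity = (0.000, 212.000) km/h; light aircraft velocity = (-79.113, -229.761) km/h.
Velocity of small plane relative to light aircraft = (0.000, 212.000) − (-79.113, -229.761) = (79.113, 441.761) km/h.
Bearing = atan2(79.11, 441.76) = 10.15° clockwise from north.

010.2°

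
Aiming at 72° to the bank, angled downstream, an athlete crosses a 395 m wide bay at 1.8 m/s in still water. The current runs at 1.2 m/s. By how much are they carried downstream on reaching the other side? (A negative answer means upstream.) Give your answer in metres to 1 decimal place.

Perpendicular speed = 1.712 m/s; crossing time = 395 / 1.712 = 230.738 s.
Net downstream speed = 1.756 m/s.
Drift = 1.756 × 230.738 = 405.228 m (downstream).

405.2 m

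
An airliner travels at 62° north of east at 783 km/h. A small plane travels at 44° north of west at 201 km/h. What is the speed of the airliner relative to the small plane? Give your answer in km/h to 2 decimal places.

752.81 km/h

Taking east as x and north as y: airliner velocity = (367.596, 691.348) km/h; small plane velocity = (-144.587, 139.626) km/h.
Velocity of airliner relative to small plane = (367.596, 691.348) − (-144.587, 139.626) = (512.184, 551.722) km/h.
Magnitude = |(512.184, 551.722)| = 752.814 km/h.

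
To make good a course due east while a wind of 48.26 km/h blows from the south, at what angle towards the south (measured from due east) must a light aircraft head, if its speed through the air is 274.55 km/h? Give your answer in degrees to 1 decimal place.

10.1°

The wind pushes perpendicular to the desired track; the heading must have a component into the wind equal to 48.26 km/h: 274.55 sin θ = 48.26.
sin θ = 0.1758, so θ = 10.124°.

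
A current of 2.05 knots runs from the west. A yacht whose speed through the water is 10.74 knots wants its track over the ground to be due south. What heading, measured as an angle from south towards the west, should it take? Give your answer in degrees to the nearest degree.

The current pushes perpendicular to the desired track; the heading must have a component into the current equal to 2.05 knots: 10.74 sin θ = 2.05.
sin θ = 0.1909, so θ = 11.004°.

11°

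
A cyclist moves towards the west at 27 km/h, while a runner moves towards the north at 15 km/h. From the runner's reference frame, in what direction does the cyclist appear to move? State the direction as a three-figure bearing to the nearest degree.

Taking east as x and north as y: cyclist velocity = (-27.000, 0.000) km/h; runner velocity = (0.000, 15.000) km/h.
Velocity of cyclist relative to runner = (-27.000, 0.000) − (0.000, 15.000) = (-27.000, -15.000) km/h.
Bearing = atan2(-27.00, -15.00) = 240.95° clockwise from north.

241°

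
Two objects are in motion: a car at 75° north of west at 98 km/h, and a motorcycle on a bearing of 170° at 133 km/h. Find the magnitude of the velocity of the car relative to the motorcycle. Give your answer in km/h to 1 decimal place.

Taking east as x and north as y: car velocity = (-25.364, 94.661) km/h; motorcycle velocity = (23.095, -130.979) km/h.
Velocity of car relative to motorcycle = (-25.364, 94.661) − (23.095, -130.979) = (-48.459, 225.640) km/h.
Magnitude = |(-48.459, 225.640)| = 230.785 km/h.

230.8 km/h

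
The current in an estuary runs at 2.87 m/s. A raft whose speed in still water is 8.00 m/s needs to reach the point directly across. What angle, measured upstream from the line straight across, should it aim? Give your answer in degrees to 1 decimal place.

21.0°

To cancel the current, the upstream component of the raft's velocity must equal the flow: 8.00 sin θ = 2.87.
sin θ = 2.87 / 8.00 = 0.3588.
θ = arcsin(0.3588) = 21.023°.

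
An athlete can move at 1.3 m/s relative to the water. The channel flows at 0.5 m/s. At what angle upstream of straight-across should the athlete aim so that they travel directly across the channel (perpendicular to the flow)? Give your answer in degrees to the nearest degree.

To cancel the current, the upstream component of the athlete's velocity must equal the flow: 1.3 sin θ = 0.5.
sin θ = 0.5 / 1.3 = 0.3846.
θ = arcsin(0.3846) = 22.620°.

23°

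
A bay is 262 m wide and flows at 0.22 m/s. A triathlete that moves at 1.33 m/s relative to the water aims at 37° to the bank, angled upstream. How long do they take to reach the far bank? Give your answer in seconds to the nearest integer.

327 s

The component of the triathlete's velocity perpendicular to the bank is 1.33 × sin 37° = 0.800 m/s.
The flow acts along the bank and has no component across it.
Time = 262 / 0.800 = 327.331 s.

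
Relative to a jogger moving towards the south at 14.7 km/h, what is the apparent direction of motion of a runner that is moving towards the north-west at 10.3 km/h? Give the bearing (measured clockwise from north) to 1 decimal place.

Taking east as x and north as y: runner velocity = (-7.283, 7.283) km/h; jogger velocity = (0.000, -14.700) km/h.
Velocity of runner relative to jogger = (-7.283, 7.283) − (0.000, -14.700) = (-7.283, 21.983) km/h.
Bearing = atan2(-7.28, 21.98) = 341.67° clockwise from north.

341.7°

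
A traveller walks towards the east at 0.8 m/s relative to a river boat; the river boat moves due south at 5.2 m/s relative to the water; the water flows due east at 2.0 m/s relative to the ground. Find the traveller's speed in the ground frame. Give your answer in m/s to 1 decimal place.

5.9 m/s

In east/north components (m/s): traveller relative to river boat = (0.800, 0.000); river boat relative to water = (0.000, -5.200); water relative to ground = (2.000, 0.000).
Sum = (2.800, -5.200) m/s.
Speed = |(2.800, -5.200)| = 5.906 m/s.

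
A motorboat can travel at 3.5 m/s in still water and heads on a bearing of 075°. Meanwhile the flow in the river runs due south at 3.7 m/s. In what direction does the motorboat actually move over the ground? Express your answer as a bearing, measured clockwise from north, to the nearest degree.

Taking east as x and north as y: velocity relative to the water = (3.381, 0.906) m/s; the water relative to ground = (0.000, -3.700) m/s.
Velocity relative to ground = (3.381, 0.906) + (0.000, -3.700) = (3.381, -2.794) m/s.
Bearing = atan2(3.38, -2.79) = 129.57° clockwise from north.

130°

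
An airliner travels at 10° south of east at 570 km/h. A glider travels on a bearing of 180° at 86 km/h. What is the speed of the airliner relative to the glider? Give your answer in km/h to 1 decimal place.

Taking east as x and north as y: airliner velocity = (561.340, -98.979) km/h; glider velocity = (0.000, -86.000) km/h.
Velocity of airliner relative to glider = (561.340, -98.979) − (0.000, -86.000) = (561.340, -12.979) km/h.
Magnitude = |(561.340, -12.979)| = 561.490 km/h.

561.5 km/h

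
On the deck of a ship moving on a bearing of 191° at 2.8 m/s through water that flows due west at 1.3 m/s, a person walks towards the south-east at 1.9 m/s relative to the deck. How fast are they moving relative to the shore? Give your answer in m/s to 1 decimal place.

In east/north components (m/s): person relative to ship = (1.344, -1.344); ship relative to water = (-0.534, -2.749); water relative to ground = (-1.300, 0.000).
Sum = (-0.491, -4.092) m/s.
Speed = |(-0.491, -4.092)| = 4.121 m/s.

4.1 m/s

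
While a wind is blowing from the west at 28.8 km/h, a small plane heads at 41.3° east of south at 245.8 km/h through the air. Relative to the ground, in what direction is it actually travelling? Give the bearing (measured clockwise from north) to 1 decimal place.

Taking east as x and north as y: velocity relative to the air = (162.228, -184.661) km/h; the air relative to ground = (28.800, 0.000) km/h.
Velocity relative to ground = (162.228, -184.661) + (28.800, 0.000) = (191.028, -184.661) km/h.
Bearing = atan2(191.03, -184.66) = 134.03° clockwise from north.

134.0°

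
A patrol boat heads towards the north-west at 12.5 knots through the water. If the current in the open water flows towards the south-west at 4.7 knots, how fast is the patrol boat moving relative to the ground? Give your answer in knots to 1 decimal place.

13.4 knots

Taking east as x and north as y: velocity relative to the water = (-8.839, 8.839) knots; the water relative to ground = (-3.323, -3.323) knots.
Velocity relative to ground = (-8.839, 8.839) + (-3.323, -3.323) = (-12.162, 5.515) knots.
Speed = |(-12.162, 5.515)| = 13.354 knots.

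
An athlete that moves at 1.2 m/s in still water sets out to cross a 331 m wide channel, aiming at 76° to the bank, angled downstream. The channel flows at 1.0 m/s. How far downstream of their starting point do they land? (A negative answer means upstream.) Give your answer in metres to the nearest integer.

Perpendicular speed = 1.164 m/s; crossing time = 331 / 1.164 = 284.278 s.
Net downstream speed = 1.290 m/s.
Drift = 1.290 × 284.278 = 366.805 m (downstream).

367 m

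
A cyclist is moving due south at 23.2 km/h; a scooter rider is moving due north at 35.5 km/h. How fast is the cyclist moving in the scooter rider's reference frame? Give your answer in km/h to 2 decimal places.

Taking east as x and north as y: cyclist velocity = (0.000, -23.200) km/h; scooter rider velocity = (0.000, 35.500) km/h.
Velocity of cyclist relative to scooter rider = (0.000, -23.200) − (0.000, 35.500) = (0.000, -58.700) km/h.
Magnitude = |(0.000, -58.700)| = 58.700 km/h.

58.70 km/h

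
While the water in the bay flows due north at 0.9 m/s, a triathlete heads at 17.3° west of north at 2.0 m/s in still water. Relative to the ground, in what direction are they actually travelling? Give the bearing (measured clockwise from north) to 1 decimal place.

Taking east as x and north as y: velocity relative to the water = (-0.595, 1.910) m/s; the water relative to ground = (0.000, 0.900) m/s.
Velocity relative to ground = (-0.595, 1.910) + (0.000, 0.900) = (-0.595, 2.810) m/s.
Bearing = atan2(-0.59, 2.81) = 348.05° clockwise from north.

348.0°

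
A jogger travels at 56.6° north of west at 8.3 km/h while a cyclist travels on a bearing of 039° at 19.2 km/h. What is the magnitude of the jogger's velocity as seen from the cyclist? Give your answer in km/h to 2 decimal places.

Taking east as x and north as y: jogger velocity = (-4.569, 6.929) km/h; cyclist velocity = (12.083, 14.921) km/h.
Velocity of jogger relative to cyclist = (-4.569, 6.929) − (12.083, 14.921) = (-16.652, -7.992) km/h.
Magnitude = |(-16.652, -7.992)| = 18.470 km/h.

18.47 km/h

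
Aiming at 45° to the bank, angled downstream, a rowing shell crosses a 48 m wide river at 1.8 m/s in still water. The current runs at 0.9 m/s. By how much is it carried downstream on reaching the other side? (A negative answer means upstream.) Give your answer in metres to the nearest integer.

82 m

Perpendicular speed = 1.273 m/s; crossing time = 48 / 1.273 = 37.712 s.
Net downstream speed = 2.173 m/s.
Drift = 2.173 × 37.712 = 81.941 m (downstream).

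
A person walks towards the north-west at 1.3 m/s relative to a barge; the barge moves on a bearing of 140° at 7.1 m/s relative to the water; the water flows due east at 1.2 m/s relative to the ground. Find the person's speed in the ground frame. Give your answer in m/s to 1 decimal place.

In east/north components (m/s): person relative to barge = (-0.919, 0.919); barge relative to water = (4.564, -5.439); water relative to ground = (1.200, 0.000).
Sum = (4.845, -4.520) m/s.
Speed = |(4.845, -4.520)| = 6.625 m/s.

6.6 m/s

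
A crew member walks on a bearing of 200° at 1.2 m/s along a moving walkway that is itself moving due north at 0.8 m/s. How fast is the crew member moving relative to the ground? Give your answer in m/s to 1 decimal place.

0.5 m/s

Taking east as x and north as y: moving walkway velocity = (0.000, 0.800) m/s; crew member velocity relative to moving walkway = (-0.410, -1.128) m/s.
Velocity relative to ground = (0.000, 0.800) + (-0.410, -1.128) = (-0.410, -0.328) m/s.
Speed = |(-0.410, -0.328)| = 0.525 m/s.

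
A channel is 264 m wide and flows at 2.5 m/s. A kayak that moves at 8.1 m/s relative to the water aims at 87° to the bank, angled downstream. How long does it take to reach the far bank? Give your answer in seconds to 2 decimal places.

The component of the kayak's velocity perpendicular to the bank is 8.1 × sin 87° = 8.089 m/s.
The current is parallel to the bank, so it does not affect the crossing time.
Time = 264 / 8.089 = 32.637 s.

32.64 s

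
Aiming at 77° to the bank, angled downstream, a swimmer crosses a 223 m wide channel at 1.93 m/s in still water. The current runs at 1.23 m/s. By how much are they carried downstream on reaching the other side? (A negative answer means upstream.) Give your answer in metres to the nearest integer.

Perpendicular speed = 1.881 m/s; crossing time = 223 / 1.881 = 118.583 s.
Net downstream speed = 1.664 m/s.
Drift = 1.664 × 118.583 = 197.341 m (downstream).

197 m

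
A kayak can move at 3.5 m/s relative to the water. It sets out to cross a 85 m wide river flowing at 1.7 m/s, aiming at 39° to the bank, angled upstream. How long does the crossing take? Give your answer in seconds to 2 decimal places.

The component of the kayak's velocity perpendicular to the bank is 3.5 × sin 39° = 2.203 m/s.
The current is parallel to the bank, so it does not affect the crossing time.
Time = 85 / 2.203 = 38.590 s.

38.59 s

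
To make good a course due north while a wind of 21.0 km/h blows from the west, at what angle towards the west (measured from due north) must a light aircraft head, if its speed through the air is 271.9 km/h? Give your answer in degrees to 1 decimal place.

4.4°

The wind pushes perpendicular to the desired track; the heading must have a component into the wind equal to 21.0 km/h: 271.9 sin θ = 21.0.
sin θ = 0.0772, so θ = 4.430°.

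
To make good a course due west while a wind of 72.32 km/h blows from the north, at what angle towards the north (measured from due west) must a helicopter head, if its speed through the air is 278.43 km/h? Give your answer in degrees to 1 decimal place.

15.1°

The wind pushes perpendicular to the desired track; the heading must have a component into the wind equal to 72.32 km/h: 278.43 sin θ = 72.32.
sin θ = 0.2597, so θ = 15.055°.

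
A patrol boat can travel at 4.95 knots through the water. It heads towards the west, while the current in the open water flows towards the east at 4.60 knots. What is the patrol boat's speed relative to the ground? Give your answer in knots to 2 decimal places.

Taking east as x and north as y: velocity relative to the water = (-4.950, 0.000) knots; the water relative to ground = (4.600, 0.000) knots.
Velocity relative to ground = (-4.950, 0.000) + (4.600, 0.000) = (-0.350, 0.000) knots.
Speed = |(-0.350, 0.000)| = 0.350 knots.

0.35 knots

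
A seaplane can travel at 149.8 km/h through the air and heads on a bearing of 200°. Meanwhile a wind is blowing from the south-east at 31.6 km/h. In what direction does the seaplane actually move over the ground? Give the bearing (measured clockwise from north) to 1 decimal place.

Taking east as x and north as y: velocity relative to the air = (-51.235, -140.766) km/h; the air relative to ground = (-22.345, 22.345) km/h.
Velocity relative to ground = (-51.235, -140.766) + (-22.345, 22.345) = (-73.579, -118.421) km/h.
Bearing = atan2(-73.58, -118.42) = 211.85° clockwise from north.

211.9°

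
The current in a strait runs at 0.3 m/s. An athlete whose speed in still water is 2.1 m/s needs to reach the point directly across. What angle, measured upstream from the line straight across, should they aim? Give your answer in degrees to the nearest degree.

To cancel the current, the upstream component of the athlete's velocity must equal the flow: 2.1 sin θ = 0.3.
sin θ = 0.3 / 2.1 = 0.1429.
θ = arcsin(0.1429) = 8.213°.

8°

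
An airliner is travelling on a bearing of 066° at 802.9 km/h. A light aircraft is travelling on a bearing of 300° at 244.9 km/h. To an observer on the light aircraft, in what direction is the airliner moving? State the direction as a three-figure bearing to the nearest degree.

078°

Taking east as x and north as y: airliner velocity = (733.486, 326.569) km/h; light aircraft velocity = (-212.090, 122.450) km/h.
Velocity of airliner relative to light aircraft = (733.486, 326.569) − (-212.090, 122.450) = (945.575, 204.119) km/h.
Bearing = atan2(945.58, 204.12) = 77.82° clockwise from north.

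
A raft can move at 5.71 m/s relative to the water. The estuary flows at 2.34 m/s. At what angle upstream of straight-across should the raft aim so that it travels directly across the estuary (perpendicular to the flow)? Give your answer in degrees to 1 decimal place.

24.2°

To cancel the current, the upstream component of the raft's velocity must equal the flow: 5.71 sin θ = 2.34.
sin θ = 2.34 / 5.71 = 0.4098.
θ = arcsin(0.4098) = 24.193°.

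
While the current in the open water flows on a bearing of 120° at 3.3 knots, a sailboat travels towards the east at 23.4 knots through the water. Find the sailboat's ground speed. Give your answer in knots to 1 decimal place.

26.3 knots

Taking east as x and north as y: velocity relative to the water = (23.400, 0.000) knots; the water relative to ground = (2.858, -1.650) knots.
Velocity relative to ground = (23.400, 0.000) + (2.858, -1.650) = (26.258, -1.650) knots.
Speed = |(26.258, -1.650)| = 26.310 knots.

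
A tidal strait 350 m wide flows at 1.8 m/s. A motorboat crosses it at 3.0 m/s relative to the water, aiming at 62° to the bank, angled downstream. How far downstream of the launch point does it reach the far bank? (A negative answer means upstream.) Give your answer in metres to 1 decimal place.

Perpendicular speed = 2.649 m/s; crossing time = 350 / 2.649 = 132.133 s.
Net downstream speed = 3.208 m/s.
Drift = 3.208 × 132.133 = 423.938 m (downstream).

423.9 m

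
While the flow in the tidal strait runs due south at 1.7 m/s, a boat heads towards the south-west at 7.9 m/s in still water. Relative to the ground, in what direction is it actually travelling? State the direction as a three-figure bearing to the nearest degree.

217°

Taking east as x and north as y: velocity relative to the water = (-5.586, -5.586) m/s; the water relative to ground = (0.000, -1.700) m/s.
Velocity relative to ground = (-5.586, -5.586) + (0.000, -1.700) = (-5.586, -7.286) m/s.
Bearing = atan2(-5.59, -7.29) = 217.48° clockwise from north.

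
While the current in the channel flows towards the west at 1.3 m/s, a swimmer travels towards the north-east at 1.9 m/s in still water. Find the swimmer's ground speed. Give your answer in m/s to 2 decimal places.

Taking east as x and north as y: velocity relative to the water = (1.344, 1.344) m/s; the water relative to ground = (-1.300, 0.000) m/s.
Velocity relative to ground = (1.344, 1.344) + (-1.300, 0.000) = (0.044, 1.344) m/s.
Speed = |(0.044, 1.344)| = 1.344 m/s.

1.34 m/s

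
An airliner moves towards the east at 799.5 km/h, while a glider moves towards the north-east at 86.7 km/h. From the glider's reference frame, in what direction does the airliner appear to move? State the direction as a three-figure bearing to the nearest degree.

Taking east as x and north as y: airliner velocity = (799.500, 0.000) km/h; glider velocity = (61.306, 61.306) km/h.
Velocity of airliner relative to glider = (799.500, 0.000) − (61.306, 61.306) = (738.194, -61.306) km/h.
Bearing = atan2(738.19, -61.31) = 94.75° clockwise from north.

095°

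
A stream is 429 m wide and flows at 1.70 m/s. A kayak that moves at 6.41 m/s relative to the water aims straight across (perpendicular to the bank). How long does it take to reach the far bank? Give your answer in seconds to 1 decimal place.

The component of the kayak's velocity perpendicular to the bank is 6.41 m/s.
The current is parallel to the bank, so it does not affect the crossing time.
Time = 429 / 6.410 = 66.927 s.

66.9 s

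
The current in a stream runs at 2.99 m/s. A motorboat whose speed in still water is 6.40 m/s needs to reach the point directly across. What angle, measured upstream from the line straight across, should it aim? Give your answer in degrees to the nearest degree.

To cancel the current, the upstream component of the motorboat's velocity must equal the flow: 6.40 sin θ = 2.99.
sin θ = 2.99 / 6.40 = 0.4672.
θ = arcsin(0.4672) = 27.852°.

28°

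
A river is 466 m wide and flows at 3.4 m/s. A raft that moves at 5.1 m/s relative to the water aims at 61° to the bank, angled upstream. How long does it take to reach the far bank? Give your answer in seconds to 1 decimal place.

104.5 s

The component of the raft's velocity perpendicular to the bank is 5.1 × sin 61° = 4.461 m/s.
The current is parallel to the bank, so it does not affect the crossing time.
Time = 466 / 4.461 = 104.471 s.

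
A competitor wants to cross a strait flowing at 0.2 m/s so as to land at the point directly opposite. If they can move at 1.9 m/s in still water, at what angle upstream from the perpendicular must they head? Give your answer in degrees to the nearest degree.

To cancel the current, the upstream component of the competitor's velocity must equal the flow: 1.9 sin θ = 0.2.
sin θ = 0.2 / 1.9 = 0.1053.
θ = arcsin(0.1053) = 6.042°.

6°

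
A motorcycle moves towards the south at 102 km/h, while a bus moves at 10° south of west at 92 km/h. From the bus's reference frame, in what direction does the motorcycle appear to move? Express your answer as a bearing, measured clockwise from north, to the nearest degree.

Taking east as x and north as y: motorcycle velocity = (0.000, -102.000) km/h; bus velocity = (-90.602, -15.976) km/h.
Velocity of motorcycle relative to bus = (0.000, -102.000) − (-90.602, -15.976) = (90.602, -86.024) km/h.
Bearing = atan2(90.60, -86.02) = 133.52° clockwise from north.

134°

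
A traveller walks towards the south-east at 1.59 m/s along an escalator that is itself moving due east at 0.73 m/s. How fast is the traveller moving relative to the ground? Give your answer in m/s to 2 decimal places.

Taking east as x and north as y: escalator velocity = (0.730, 0.000) m/s; traveller velocity relative to escalator = (1.124, -1.124) m/s.
Velocity relative to ground = (0.730, 0.000) + (1.124, -1.124) = (1.854, -1.124) m/s.
Speed = |(1.854, -1.124)| = 2.169 m/s.

2.17 m/s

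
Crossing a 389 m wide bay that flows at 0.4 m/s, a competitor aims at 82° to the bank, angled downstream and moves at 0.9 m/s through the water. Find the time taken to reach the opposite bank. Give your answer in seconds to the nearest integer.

The component of the competitor's velocity perpendicular to the bank is 0.9 × sin 82° = 0.891 m/s.
Only the cross-stream component determines the crossing time; the current contributes nothing perpendicular to the bank.
Time = 389 / 0.891 = 436.470 s.

436 s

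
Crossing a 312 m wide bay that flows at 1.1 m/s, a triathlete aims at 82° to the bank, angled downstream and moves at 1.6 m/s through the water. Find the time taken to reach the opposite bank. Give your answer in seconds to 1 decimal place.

The component of the triathlete's velocity perpendicular to the bank is 1.6 × sin 82° = 1.584 m/s.
The flow acts along the bank and has no component across it.
Time = 312 / 1.584 = 196.916 s.

196.9 s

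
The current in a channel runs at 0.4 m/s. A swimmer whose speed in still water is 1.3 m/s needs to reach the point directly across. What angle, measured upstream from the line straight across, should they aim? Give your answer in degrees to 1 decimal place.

To cancel the current, the upstream component of the swimmer's velocity must equal the flow: 1.3 sin θ = 0.4.
sin θ = 0.4 / 1.3 = 0.3077.
θ = arcsin(0.3077) = 17.920°.

17.9°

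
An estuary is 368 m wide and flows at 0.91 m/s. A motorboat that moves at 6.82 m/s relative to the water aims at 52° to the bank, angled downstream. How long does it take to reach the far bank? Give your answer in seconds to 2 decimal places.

68.47 s

The component of the motorboat's velocity perpendicular to the bank is 6.82 × sin 52° = 5.374 m/s.
The flow acts along the bank and has no component across it.
Time = 368 / 5.374 = 68.475 s.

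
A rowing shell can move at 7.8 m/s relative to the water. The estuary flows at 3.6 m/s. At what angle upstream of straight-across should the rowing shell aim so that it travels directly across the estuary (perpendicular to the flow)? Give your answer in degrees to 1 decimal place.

To cancel the current, the upstream component of the rowing shell's velocity must equal the flow: 7.8 sin θ = 3.6.
sin θ = 3.6 / 7.8 = 0.4615.
θ = arcsin(0.4615) = 27.486°.

27.5°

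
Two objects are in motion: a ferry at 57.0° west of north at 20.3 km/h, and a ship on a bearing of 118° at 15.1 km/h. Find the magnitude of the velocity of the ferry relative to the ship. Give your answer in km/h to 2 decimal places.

Taking east as x and north as y: ferry velocity = (-17.025, 11.056) km/h; ship velocity = (13.333, -7.089) km/h.
Velocity of ferry relative to ship = (-17.025, 11.056) − (13.333, -7.089) = (-30.358, 18.145) km/h.
Magnitude = |(-30.358, 18.145)| = 35.367 km/h.

35.37 km/h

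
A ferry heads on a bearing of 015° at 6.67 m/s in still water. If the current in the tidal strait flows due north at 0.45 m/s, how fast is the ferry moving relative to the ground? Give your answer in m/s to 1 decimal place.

Taking east as x and north as y: velocity relative to the water = (1.726, 6.443) m/s; the water relative to ground = (0.000, 0.450) m/s.
Velocity relative to ground = (1.726, 6.443) + (0.000, 0.450) = (1.726, 6.893) m/s.
Speed = |(1.726, 6.893)| = 7.106 m/s.

7.1 m/s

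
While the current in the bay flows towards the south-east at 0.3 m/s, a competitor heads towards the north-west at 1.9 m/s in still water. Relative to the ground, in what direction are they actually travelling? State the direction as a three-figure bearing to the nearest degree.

315°

Taking east as x and north as y: velocity relative to the water = (-1.344, 1.344) m/s; the water relative to ground = (0.212, -0.212) m/s.
Velocity relative to ground = (-1.344, 1.344) + (0.212, -0.212) = (-1.131, 1.131) m/s.
Bearing = atan2(-1.13, 1.13) = 315.00° clockwise from north.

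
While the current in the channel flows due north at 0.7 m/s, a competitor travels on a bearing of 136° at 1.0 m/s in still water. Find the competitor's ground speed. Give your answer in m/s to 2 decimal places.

0.69 m/s

Taking east as x and north as y: velocity relative to the water = (0.695, -0.719) m/s; the water relative to ground = (0.000, 0.700) m/s.
Velocity relative to ground = (0.695, -0.719) + (0.000, 0.700) = (0.695, -0.019) m/s.
Speed = |(0.695, -0.019)| = 0.695 m/s.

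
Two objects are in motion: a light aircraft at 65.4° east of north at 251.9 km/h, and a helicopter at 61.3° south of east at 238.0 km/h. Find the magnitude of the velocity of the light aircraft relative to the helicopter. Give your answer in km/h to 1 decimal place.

Taking east as x and north as y: light aircraft velocity = (229.037, 104.861) km/h; helicopter velocity = (114.293, -208.761) km/h.
Velocity of light aircraft relative to helicopter = (229.037, 104.861) − (114.293, -208.761) = (114.743, 313.622) km/h.
Magnitude = |(114.743, 313.622)| = 333.953 km/h.

334.0 km/h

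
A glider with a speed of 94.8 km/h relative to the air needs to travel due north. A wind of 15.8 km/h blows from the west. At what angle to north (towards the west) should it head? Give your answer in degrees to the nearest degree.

10°

The wind pushes perpendicular to the desired track; the heading must have a component into the wind equal to 15.8 km/h: 94.8 sin θ = 15.8.
sin θ = 0.1667, so θ = 9.594°.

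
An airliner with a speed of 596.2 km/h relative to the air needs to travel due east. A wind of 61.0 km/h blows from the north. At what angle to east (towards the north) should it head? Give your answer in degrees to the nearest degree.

The wind pushes perpendicular to the desired track; the heading must have a component into the wind equal to 61.0 km/h: 596.2 sin θ = 61.0.
sin θ = 0.1023, so θ = 5.872°.

6°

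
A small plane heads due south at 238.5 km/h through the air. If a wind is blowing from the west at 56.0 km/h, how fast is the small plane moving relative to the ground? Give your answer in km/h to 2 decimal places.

Taking east as x and north as y: velocity relative to the air = (0.000, -238.500) km/h; the air relative to ground = (56.000, 0.000) km/h.
Velocity relative to ground = (0.000, -238.500) + (56.000, 0.000) = (56.000, -238.500) km/h.
Speed = |(56.000, -238.500)| = 244.986 km/h.

244.99 km/h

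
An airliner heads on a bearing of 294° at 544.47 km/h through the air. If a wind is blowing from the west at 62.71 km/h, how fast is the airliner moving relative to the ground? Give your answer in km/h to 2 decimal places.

Taking east as x and north as y: velocity relative to the air = (-497.398, 221.456) km/h; the air relative to ground = (62.710, 0.000) km/h.
Velocity relative to ground = (-497.398, 221.456) + (62.710, 0.000) = (-434.688, 221.456) km/h.
Speed = |(-434.688, 221.456)| = 487.849 km/h.

487.85 km/h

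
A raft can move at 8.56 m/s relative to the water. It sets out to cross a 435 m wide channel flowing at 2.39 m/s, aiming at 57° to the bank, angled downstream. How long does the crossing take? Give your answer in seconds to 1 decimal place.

60.6 s

The component of the raft's velocity perpendicular to the bank is 8.56 × sin 57° = 7.179 m/s.
Only the cross-stream component determines the crossing time; the current contributes nothing perpendicular to the bank.
Time = 435 / 7.179 = 60.593 s.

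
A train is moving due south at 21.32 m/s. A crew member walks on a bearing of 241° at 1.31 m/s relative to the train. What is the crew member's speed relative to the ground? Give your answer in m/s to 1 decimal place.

22.0 m/s

Taking east as x and north as y: train velocity = (0.000, -21.320) m/s; crew member velocity relative to train = (-1.146, -0.635) m/s.
Velocity relative to ground = (0.000, -21.320) + (-1.146, -0.635) = (-1.146, -21.955) m/s.
Speed = |(-1.146, -21.955)| = 21.985 m/s.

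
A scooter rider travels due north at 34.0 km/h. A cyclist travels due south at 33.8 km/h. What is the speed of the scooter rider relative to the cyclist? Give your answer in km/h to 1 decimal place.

67.8 km/h

Taking east as x and north as y: scooter rider velocity = (0.000, 34.000) km/h; cyclist velocity = (0.000, -33.800) km/h.
Velocity of scooter rider relative to cyclist = (0.000, 34.000) − (0.000, -33.800) = (0.000, 67.800) km/h.
Magnitude = |(0.000, 67.800)| = 67.800 km/h.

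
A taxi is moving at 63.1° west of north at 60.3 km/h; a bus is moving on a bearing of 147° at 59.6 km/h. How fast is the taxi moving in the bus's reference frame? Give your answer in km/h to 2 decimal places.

115.79 km/h

Taking east as x and north as y: taxi velocity = (-53.775, 27.282) km/h; bus velocity = (32.460, -49.985) km/h.
Velocity of taxi relative to bus = (-53.775, 27.282) − (32.460, -49.985) = (-86.236, 77.267) km/h.
Magnitude = |(-86.236, 77.267)| = 115.788 km/h.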